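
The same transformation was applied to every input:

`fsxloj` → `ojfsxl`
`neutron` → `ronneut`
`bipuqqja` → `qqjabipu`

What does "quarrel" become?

Looking at the pairs, the operation is to move the first 3 characters to the end (rotate left by 3), then move the first character to the end.
For "quarrel", step one produces "rrelqua"; step two turns that into "relquar".

relquar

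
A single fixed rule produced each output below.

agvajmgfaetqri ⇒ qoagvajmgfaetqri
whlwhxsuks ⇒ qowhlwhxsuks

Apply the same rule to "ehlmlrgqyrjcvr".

The pattern: prepend "qo".
For "ehlmlrgqyrjcvr" the result is "qoehlmlrgqyrjcvr".

qoehlmlrgqyrjcvr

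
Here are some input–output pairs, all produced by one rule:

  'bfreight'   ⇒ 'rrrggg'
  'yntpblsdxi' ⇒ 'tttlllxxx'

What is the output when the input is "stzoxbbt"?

What's happening: keep one character in every 3, starting at position 3 (positions 3rd, 6th, 9th, ...), then repeat every character 3 times.
Applying both steps to "stzoxbbt": "zb", then "zzzbbb".

zzzbbb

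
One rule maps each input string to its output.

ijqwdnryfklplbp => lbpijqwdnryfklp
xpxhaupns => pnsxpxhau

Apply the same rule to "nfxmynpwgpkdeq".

Each output is the input with this applied: move the last 3 characters to the front (rotate right by 3).
Doing the same to "nfxmynpwgpkdeq": "deqnfxmynpwgpk".

deqnfxmynpwgpk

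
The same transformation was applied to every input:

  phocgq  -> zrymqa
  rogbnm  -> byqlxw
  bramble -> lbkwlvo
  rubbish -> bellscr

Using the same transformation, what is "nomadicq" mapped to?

What's happening: shift every letter 10 places forward in the alphabet (wrapping around).
Doing the same to "nomadicq": "xywknsma".

xywknsma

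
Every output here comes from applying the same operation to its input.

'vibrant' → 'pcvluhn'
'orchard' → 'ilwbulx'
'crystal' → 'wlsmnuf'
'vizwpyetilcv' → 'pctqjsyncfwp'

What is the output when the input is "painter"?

In each case the input is transformed by: shift every letter 6 places backward in the alphabet (wrapping around).
"painter" → "juchnyl".

juchnyl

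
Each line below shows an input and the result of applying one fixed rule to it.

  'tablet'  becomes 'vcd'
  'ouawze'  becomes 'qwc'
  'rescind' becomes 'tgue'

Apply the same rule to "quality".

swcn

The transformation: delete the last 3 characters, then shift every letter 2 places forward in the alphabet (wrapping around).
Starting from "quality": after the first operation, "qual"; after the second, "swcn".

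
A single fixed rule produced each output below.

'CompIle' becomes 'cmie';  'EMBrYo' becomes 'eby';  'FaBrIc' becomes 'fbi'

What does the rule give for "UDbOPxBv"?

The rule is to keep every other character starting from the first (positions 1st, 3rd, 5th, ...), then convert every letter to lowercase.
On "UDbOPxBv": the first step gives "UbPB", and the second then gives "ubpb".

ubpb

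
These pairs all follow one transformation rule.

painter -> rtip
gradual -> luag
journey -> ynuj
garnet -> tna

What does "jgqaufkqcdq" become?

The pattern: reverse the string, then keep every other character starting from the first (positions 1st, 3rd, 5th, ...).
Starting from "jgqaufkqcdq": after the first operation, "qdcqkfuaqgj"; after the second, "qckuqj".
(Check on "garnet": → "tenrag" → "tna" ✓)

qckuqj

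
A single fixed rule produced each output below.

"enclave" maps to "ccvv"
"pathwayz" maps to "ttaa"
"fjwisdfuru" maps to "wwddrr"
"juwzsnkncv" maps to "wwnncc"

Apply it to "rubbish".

The pattern: keep one character in every 3, starting at position 3 (positions 3rd, 6th, 9th, ...), then double every character.
"rubbish" → "bbss".
(Check on "fjwisdfuru": → "wdr" → "wwddrr" ✓)

bbss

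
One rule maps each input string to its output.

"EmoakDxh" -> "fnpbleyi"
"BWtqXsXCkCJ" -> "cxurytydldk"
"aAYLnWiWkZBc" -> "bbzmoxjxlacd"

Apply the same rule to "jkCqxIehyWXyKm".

kldryjfizxyzln

The rule is to shift every letter 1 place forward in the alphabet (wrapping around), then convert every letter to lowercase.
Working it through for "jkCqxIehyWXyKm": intermediate "klDryJfizXYzLn", final "kldryjfizxyzln".
(Check on "aAYLnWiWkZBc": → "bBZMoXjXlACd" → "bbzmoxjxlacd" ✓)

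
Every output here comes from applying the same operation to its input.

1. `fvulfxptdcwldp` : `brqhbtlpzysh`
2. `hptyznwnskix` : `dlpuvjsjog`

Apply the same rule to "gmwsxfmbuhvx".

Rule — shift every letter 4 places backward in the alphabet (wrapping around), then delete the last 2 characters.
Starting from "gmwsxfmbuhvx": after the first operation, "cisotbixqdrt"; after the second, "cisotbixqd".

cisotbixqd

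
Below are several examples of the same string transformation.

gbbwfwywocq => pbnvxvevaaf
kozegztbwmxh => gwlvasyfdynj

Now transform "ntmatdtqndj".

icmpscszlsm

The pattern: reverse the string, then shift every letter 1 place backward in the alphabet (wrapping around).
Applying both steps to "ntmatdtqndj": "jdnqtdtamtn", then "icmpscszlsm".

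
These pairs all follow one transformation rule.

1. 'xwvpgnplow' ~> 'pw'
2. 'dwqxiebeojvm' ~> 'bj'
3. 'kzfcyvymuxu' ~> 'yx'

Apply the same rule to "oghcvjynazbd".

yz

What's happening: keep one character in every 3, starting at position 1 (positions 1st, 4th, 7th, ...), then keep only the last 2 characters.
Starting from "oghcvjynazbd": after the first operation, "ocyz"; after the second, "yz".
(Check on "kzfcyvymuxu": → "kcyx" → "yx" ✓)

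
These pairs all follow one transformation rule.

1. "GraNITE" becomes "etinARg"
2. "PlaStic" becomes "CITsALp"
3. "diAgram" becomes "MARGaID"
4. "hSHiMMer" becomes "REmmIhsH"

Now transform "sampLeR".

rElPMAS

The pattern: flip the case of every letter, then reverse the string.
Starting from "sampLeR": after the first operation, "SAMPlEr"; after the second, "rElPMAS".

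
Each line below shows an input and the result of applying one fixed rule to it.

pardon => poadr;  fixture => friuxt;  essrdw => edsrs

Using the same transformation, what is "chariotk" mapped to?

Rule — delete the last character, then take characters alternately from the front and the back (1st, last, 2nd, 2nd-last, ...).
Starting from "chariotk": after the first operation, "chariot"; after the second, "cthoair".
(Check on "pardon": → "pardo" → "poadr" ✓)

cthoair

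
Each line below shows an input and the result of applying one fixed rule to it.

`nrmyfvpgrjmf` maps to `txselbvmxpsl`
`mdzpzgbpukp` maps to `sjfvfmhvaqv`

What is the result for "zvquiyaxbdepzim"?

fbwaoegdhjkvfos

Each output is the input with this applied: shift every letter 6 places forward in the alphabet (wrapping around).
"zvquiyaxbdepzim" → "fbwaoegdhjkvfos".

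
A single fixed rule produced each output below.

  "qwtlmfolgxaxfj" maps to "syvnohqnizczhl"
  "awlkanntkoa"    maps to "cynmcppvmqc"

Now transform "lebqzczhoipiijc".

The pattern: shift every letter 2 places forward in the alphabet (wrapping around).
So "lebqzczhoipiijc" becomes "ngdsbebjqkrkkle".

ngdsbebjqkrkkle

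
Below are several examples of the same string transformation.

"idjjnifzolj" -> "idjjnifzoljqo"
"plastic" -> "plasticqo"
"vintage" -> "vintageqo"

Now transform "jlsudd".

What's happening: append "qo".
Applying that to "jlsudd" gives "jlsuddqo".

jlsuddqo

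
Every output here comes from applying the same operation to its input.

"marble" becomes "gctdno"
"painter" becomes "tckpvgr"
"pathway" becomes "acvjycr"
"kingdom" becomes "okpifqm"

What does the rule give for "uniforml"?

Looking at the pairs, the operation is to swap the first and last characters, then shift every letter 2 places forward in the alphabet (wrapping around).
For "uniforml", step one produces "lniformu"; step two turns that into "npkhqtow".

npkhqtow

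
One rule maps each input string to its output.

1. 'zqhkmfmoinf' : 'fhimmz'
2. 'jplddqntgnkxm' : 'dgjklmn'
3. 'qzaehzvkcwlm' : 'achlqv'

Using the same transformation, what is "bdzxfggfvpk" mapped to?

The pattern: keep every other character starting from the first (positions 1st, 3rd, 5th, ...), then sort the characters into alphabetical order.
For "bdzxfggfvpk", step one produces "bzfgvk"; step two turns that into "bfgkvz".

bfgkvz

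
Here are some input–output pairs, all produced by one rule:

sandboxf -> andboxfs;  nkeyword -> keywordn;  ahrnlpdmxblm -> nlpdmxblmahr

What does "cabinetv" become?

abinetvc

The rule is to move the last 3 characters to the front (rotate right by 3), then swap the front and back halves of the string.
Working it through for "cabinetv": intermediate "etvcabin", final "abinetvc".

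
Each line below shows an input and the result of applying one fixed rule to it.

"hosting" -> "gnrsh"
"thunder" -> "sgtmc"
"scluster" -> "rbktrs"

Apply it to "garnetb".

fzqmd

Looking at the pairs, the operation is to shift every letter 1 place backward in the alphabet (wrapping around), then delete the last 2 characters.
Doing the same to "garnetb": "fzqmd".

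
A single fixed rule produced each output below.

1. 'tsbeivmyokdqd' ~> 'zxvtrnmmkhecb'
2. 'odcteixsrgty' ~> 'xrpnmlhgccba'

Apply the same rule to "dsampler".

Each output is the input with this applied: shift every letter 9 places forward in the alphabet (wrapping around), then sort the characters into reverse alphabetical order.
So "dsampler" becomes "yvunmjba".

yvunmjba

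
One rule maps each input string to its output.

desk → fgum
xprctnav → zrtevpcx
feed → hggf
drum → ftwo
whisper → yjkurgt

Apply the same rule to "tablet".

The rule is to shift every letter 2 places forward in the alphabet (wrapping around).
"tablet" → "vcdngv".

vcdngv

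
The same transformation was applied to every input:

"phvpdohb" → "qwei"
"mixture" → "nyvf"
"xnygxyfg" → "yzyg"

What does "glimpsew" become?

The transformation: keep every other character starting from the first (positions 1st, 3rd, 5th, ...), then shift every letter 1 place forward in the alphabet (wrapping around).
Starting from "glimpsew": after the first operation, "gipe"; after the second, "hjqf".

hjqf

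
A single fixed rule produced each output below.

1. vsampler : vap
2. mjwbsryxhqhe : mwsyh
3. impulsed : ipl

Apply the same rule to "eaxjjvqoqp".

Looking at the pairs, the operation is to delete the last 2 characters, then keep every other character starting from the first (positions 1st, 3rd, 5th, ...).
Applying both steps to "eaxjjvqoqp": "eaxjjvqo", then "exjq".

exjq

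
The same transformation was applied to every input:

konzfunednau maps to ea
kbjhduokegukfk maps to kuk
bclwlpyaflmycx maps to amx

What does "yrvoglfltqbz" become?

The rule is to keep one character in every 3, starting at position 2 (positions 2nd, 5th, 8th, ...), then delete the first 2 characters.
Applying both steps to "yrvoglfltqbz": "rglb", then "lb".
(Check on "bclwlpyaflmycx": → "clamx" → "amx" ✓)

lb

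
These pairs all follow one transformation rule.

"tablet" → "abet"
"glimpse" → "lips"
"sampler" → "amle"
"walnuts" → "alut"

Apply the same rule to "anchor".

ncor

In each case the input is transformed by: double every character, then keep one character in every 3, starting at position 3 (positions 3rd, 6th, 9th, ...).
Working it through for "anchor": intermediate "aanncchhoorr", final "ncor".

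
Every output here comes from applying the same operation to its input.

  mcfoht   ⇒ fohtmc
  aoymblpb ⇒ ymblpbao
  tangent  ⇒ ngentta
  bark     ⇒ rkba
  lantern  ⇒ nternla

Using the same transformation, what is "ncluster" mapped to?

In each case the input is transformed by: move the first 2 characters to the end (rotate left by 2).
Applying that to "ncluster" gives "lusternc".

lusternc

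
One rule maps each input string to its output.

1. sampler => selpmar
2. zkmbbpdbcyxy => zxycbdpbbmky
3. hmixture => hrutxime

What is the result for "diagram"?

dargaim

What's happening: swap the first and last characters, then reverse the string.
Working it through for "diagram": intermediate "miagrad", final "dargaim".
(Check on "sampler": → "ramples" → "selpmar" ✓)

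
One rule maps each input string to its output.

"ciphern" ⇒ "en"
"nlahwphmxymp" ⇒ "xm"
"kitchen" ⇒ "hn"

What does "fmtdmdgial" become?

What's happening: keep every other character starting from the first (positions 1st, 3rd, 5th, ...), then keep only the last 2 characters.
"fmtdmdgial" → "ga".

ga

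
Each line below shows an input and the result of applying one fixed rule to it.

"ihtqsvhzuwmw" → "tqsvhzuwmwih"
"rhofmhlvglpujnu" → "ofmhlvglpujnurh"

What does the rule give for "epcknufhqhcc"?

cknufhqhccep

Each output is the input with this applied: move the first 2 characters to the end (rotate left by 2).
For "epcknufhqhcc" the result is "cknufhqhccep".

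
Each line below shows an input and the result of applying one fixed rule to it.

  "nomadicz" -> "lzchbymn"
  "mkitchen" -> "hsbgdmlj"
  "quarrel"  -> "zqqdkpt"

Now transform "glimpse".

The transformation: move the first 2 characters to the end (rotate left by 2), then shift every letter 1 place backward in the alphabet (wrapping around).
Starting from "glimpse": after the first operation, "impsegl"; after the second, "hlordfk".

hlordfk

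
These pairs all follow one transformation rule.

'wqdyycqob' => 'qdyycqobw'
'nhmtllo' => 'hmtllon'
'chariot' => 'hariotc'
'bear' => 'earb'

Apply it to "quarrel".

The pattern: move the first character to the end.
Applying that to "quarrel" gives "uarrelq".

uarrelq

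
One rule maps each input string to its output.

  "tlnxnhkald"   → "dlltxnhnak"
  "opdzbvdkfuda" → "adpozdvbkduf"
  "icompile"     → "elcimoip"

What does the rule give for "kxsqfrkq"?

In each case the input is transformed by: swap each adjacent pair of characters (1↔2, 3↔4, ...), then move the last 2 characters to the front (rotate right by 2).
Applying both steps to "kxsqfrkq": "xkqsrfqk", then "qkxkqsrf".

qkxkqsrf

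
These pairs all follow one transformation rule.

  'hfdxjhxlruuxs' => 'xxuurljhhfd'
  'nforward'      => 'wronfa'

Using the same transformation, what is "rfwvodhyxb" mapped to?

The transformation: delete the last 2 characters, then sort the characters into reverse alphabetical order.
On "rfwvodhyxb": the first step gives "rfwvodhy", and the second then gives "ywvrohfd".

ywvrohfd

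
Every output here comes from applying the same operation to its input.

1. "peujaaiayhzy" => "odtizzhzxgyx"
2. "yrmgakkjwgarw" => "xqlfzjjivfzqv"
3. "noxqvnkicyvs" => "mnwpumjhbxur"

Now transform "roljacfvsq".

qnkizbeurp

Each output is the input with this applied: shift every letter 1 place backward in the alphabet (wrapping around).
For "roljacfvsq" the result is "qnkizbeurp".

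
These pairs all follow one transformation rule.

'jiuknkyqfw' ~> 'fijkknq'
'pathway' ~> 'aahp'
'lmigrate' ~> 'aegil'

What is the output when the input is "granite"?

In each case the input is transformed by: sort the characters into alphabetical order, then delete the last 3 characters.
Starting from "granite": after the first operation, "aeginrt"; after the second, "aegi".
(Check on "pathway": → "aahptwy" → "aahp" ✓)

aegi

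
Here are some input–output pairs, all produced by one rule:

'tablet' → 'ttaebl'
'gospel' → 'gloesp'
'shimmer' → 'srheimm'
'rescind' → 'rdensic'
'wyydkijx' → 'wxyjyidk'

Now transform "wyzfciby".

The transformation: take characters alternately from the front and the back (1st, last, 2nd, 2nd-last, ...).
So "wyzfciby" becomes "wyybzifc".

wyybzifc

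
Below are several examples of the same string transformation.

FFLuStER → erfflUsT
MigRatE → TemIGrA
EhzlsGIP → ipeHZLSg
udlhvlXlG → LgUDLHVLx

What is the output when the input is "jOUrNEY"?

eyJouRn

The pattern: flip the case of every letter, then move the last 2 characters to the front (rotate right by 2).
Working it through for "jOUrNEY": intermediate "JouRney", final "eyJouRn".
(Check on "MigRatE": → "mIGrATe" → "TemIGrA" ✓)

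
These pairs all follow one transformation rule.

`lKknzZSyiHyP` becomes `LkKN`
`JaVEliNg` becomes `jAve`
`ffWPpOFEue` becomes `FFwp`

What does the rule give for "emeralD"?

EMER

Looking at the pairs, the operation is to flip the case of every letter, then keep only the first 4 characters.
Working it through for "emeralD": intermediate "EMERALd", final "EMER".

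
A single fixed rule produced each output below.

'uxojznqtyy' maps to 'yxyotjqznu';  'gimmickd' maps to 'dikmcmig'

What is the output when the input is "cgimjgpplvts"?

Rule — take characters alternately from the front and the back (1st, last, 2nd, 2nd-last, ...), then move the first character to the end.
Applying that to "cgimjgpplvts" gives "sgtivmljpgpc".

sgtivmljpgpc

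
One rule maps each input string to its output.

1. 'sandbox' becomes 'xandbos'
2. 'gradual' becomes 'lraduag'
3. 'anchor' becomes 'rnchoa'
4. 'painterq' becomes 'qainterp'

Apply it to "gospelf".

fospelg

What's happening: swap the first and last characters.
Doing the same to "gospelf": "fospelg".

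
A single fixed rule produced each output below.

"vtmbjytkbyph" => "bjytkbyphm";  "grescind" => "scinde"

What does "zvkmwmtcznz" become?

What's happening: delete the first 2 characters, then move the first character to the end.
On "zvkmwmtcznz" that produces "mwmtcznzk".

mwmtcznzk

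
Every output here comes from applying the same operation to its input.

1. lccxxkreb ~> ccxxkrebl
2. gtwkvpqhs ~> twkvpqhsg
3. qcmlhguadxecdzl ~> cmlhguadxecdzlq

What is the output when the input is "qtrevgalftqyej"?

The rule is to move the first character to the end.
So "qtrevgalftqyej" becomes "trevgalftqyejq".

trevgalftqyejq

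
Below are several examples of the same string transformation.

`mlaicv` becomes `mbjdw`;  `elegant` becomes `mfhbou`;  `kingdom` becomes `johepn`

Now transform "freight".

In each case the input is transformed by: delete the first character, then shift every letter 1 place forward in the alphabet (wrapping around).
Working it through for "freight": intermediate "reight", final "sfjhiu".
(Check on "mlaicv": → "laicv" → "mbjdw" ✓)

sfjhiu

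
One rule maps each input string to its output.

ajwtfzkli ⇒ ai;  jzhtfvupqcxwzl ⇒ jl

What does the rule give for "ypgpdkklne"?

ye

Rule — take characters alternately from the front and the back (1st, last, 2nd, 2nd-last, ...), then keep only the first 2 characters.
Working it through for "ypgpdkklne": intermediate "yepnglpkdk", final "ye".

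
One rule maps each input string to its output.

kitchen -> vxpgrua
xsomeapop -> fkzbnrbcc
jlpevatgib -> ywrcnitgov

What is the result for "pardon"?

Each output is the input with this applied: shift every letter 13 places forward in the alphabet (wrapping around) — i.e. ROT13, then swap each adjacent pair of characters (1↔2, 3↔4, ...).
Applying both steps to "pardon": "cneqba", then "ncqeab".

ncqeab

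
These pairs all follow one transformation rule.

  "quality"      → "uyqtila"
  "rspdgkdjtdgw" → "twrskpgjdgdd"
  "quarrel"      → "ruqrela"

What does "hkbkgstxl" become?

What's happening: sort the characters into reverse alphabetical order, then swap each adjacent pair of characters (1↔2, 3↔4, ...).
Working it through for "hkbkgstxl": intermediate "xtslkkhgb", final "txlskkghb".

txlskkghb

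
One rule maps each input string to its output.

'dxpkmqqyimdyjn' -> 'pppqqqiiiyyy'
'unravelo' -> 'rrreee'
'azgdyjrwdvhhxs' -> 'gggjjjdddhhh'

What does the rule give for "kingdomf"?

In each case the input is transformed by: keep one character in every 3, starting at position 3 (positions 3rd, 6th, 9th, ...), then repeat every character 3 times.
"kingdomf" → "no" → "nnnooo".

nnnooo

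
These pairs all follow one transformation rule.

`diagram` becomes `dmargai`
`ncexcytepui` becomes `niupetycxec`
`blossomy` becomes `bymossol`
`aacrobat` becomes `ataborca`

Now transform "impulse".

The transformation: reverse the string, then move the last character to the front.
For "impulse", step one produces "eslupmi"; step two turns that into "ieslupm".

ieslupm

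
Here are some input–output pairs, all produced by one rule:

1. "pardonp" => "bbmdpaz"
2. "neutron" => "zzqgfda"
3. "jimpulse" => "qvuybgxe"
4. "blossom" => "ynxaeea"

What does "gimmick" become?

The pattern: move the last character to the front, then shift every letter 12 places forward in the alphabet (wrapping around).
Applying both steps to "gimmick": "kgimmic", then "wsuyyuo".

wsuyyuo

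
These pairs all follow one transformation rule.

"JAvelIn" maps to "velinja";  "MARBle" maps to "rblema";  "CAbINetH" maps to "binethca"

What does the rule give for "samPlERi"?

Rule — move the first 2 characters to the end (rotate left by 2), then convert every letter to lowercase.
For "samPlERi", step one produces "mPlERisa"; step two turns that into "mplerisa".
(Check on "JAvelIn": → "velInJA" → "velinja" ✓)

mplerisa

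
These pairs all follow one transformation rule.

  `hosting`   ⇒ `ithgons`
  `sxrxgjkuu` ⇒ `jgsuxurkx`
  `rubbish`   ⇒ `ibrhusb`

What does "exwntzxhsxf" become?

Rule — take characters alternately from the front and the back (1st, last, 2nd, 2nd-last, ...), then move the last 2 characters to the front (rotate right by 2).
Applying both steps to "exwntzxhsxf": "efxxwsnhtxz", then "xzefxxwsnht".

xzefxxwsnht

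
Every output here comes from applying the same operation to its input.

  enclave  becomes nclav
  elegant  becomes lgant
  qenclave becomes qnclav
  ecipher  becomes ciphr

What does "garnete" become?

In each case the input is transformed by: remove every "e".
On "garnete" that produces "garnt".

garnt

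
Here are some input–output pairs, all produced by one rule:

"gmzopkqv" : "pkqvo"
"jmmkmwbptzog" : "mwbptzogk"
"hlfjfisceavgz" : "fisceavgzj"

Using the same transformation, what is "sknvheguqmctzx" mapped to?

The pattern: delete the first 3 characters, then move the first character to the end.
On "sknvheguqmctzx": the first step gives "vheguqmctzx", and the second then gives "heguqmctzxv".

heguqmctzxv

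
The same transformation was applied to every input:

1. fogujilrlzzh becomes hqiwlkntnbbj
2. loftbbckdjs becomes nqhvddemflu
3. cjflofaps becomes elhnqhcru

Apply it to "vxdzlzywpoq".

Each output is the input with this applied: shift every letter 2 places forward in the alphabet (wrapping around).
"vxdzlzywpoq" → "xzfbnbayrqs".

xzfbnbayrqs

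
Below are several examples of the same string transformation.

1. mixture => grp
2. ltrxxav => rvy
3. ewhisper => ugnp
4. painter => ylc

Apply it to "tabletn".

yjr

Looking at the pairs, the operation is to shift every letter 2 places backward in the alphabet (wrapping around), then keep every other character starting from the second (positions 2nd, 4th, 6th, ...).
For "tabletn" the result is "yjr".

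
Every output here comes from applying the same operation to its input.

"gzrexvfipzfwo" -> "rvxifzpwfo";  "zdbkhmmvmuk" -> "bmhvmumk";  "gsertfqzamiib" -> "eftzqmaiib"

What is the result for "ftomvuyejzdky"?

ouveyzjkdy

The transformation: swap each adjacent pair of characters (1↔2, 3↔4, ...), then delete the first 3 characters.
Applying both steps to "ftomvuyejzdky": "tfmouveyzjkdy", then "ouveyzjkdy".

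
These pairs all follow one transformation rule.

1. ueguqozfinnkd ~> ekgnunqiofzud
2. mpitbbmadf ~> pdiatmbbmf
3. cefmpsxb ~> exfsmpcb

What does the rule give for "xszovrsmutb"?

Looking at the pairs, the operation is to take characters alternately from the front and the back (1st, last, 2nd, 2nd-last, ...), then move the first 2 characters to the end (rotate left by 2).
On "xszovrsmutb": the first step gives "xbstzuomvsr", and the second then gives "stzuomvsrxb".

stzuomvsrxb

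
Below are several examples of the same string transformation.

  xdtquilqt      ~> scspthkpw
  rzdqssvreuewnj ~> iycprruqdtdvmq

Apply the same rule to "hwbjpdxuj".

ivaiocwtg

Rule — shift every letter 1 place backward in the alphabet (wrapping around), then swap the first and last characters.
"hwbjpdxuj" → "ivaiocwtg".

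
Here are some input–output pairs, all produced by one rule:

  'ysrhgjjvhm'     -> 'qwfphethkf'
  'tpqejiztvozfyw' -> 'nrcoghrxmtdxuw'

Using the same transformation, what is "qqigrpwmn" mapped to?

ooegnpkul

Rule — shift every letter 2 places backward in the alphabet (wrapping around), then swap each adjacent pair of characters (1↔2, 3↔4, ...).
So "qqigrpwmn" becomes "ooegnpkul".
(Check on "ysrhgjjvhm": → "wqpfehhtfk" → "qwfphethkf" ✓)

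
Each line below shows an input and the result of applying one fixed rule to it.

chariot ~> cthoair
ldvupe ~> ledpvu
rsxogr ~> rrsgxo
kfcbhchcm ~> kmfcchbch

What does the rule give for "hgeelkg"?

The rule is to take characters alternately from the front and the back (1st, last, 2nd, 2nd-last, ...).
So "hgeelkg" becomes "hggkele".

hggkele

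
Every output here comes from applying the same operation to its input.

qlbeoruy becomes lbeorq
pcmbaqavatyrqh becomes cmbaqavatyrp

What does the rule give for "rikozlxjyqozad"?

ikozlxjyqozr

The rule is to delete the last 2 characters, then move the first character to the end.
"rikozlxjyqozad" → "ikozlxjyqozr".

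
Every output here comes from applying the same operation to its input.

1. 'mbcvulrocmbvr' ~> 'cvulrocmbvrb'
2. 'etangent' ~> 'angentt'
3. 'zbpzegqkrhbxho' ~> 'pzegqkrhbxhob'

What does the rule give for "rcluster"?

lusterc

What's happening: delete the first character, then move the first character to the end.
Working it through for "rcluster": intermediate "cluster", final "lusterc".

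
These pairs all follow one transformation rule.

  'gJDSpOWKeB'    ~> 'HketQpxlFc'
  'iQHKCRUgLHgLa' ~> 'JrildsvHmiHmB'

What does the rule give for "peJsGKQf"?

QFkThlrG

Rule — flip the case of every letter, then shift every letter 1 place forward in the alphabet (wrapping around).
"peJsGKQf" → "PEjSgkqF" → "QFkThlrG".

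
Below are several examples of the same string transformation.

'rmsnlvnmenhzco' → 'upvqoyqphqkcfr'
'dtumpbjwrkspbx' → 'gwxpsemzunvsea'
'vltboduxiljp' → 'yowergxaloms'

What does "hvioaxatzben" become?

The transformation: shift every letter 3 places forward in the alphabet (wrapping around).
For "hvioaxatzben" the result is "kylrdadwcehq".

kylrdadwcehq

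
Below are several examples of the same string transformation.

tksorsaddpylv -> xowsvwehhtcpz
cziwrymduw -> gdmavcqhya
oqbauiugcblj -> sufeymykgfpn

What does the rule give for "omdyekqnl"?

The pattern: shift every letter 4 places forward in the alphabet (wrapping around).
Applying that to "omdyekqnl" gives "sqhciourp".

sqhciourp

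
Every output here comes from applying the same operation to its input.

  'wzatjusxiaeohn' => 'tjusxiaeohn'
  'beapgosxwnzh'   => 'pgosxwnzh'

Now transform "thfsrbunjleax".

srbunjleax

Rule — delete the first 3 characters.
So "thfsrbunjleax" becomes "srbunjleax".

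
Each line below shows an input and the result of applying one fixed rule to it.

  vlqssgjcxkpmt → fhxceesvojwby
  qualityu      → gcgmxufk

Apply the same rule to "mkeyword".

Rule — shift every letter 12 places forward in the alphabet (wrapping around), then move the last character to the front.
Working it through for "mkeyword": intermediate "ywqkiadp", final "pywqkiad".

pywqkiad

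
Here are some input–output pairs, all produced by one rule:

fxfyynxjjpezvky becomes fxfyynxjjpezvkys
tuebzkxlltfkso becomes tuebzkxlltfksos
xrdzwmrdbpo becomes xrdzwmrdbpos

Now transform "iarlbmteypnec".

iarlbmteypnecs

Looking at the pairs, the operation is to append "s".
Applying that to "iarlbmteypnec" gives "iarlbmteypnecs".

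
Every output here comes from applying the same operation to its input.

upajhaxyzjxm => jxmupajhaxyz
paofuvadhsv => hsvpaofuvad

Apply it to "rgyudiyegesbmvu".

mvurgyudiyegesb

Looking at the pairs, the operation is to move the last 3 characters to the front (rotate right by 3).
Applying that to "rgyudiyegesbmvu" gives "mvurgyudiyegesb".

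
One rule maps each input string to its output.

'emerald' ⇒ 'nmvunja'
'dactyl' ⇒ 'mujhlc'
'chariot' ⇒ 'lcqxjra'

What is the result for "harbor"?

The pattern: shift every letter 9 places forward in the alphabet (wrapping around), then take characters alternately from the front and the back (1st, last, 2nd, 2nd-last, ...).
Starting from "harbor": after the first operation, "qjakxa"; after the second, "qajxak".
(Check on "emerald": → "nvnajum" → "nmvunja" ✓)

qajxak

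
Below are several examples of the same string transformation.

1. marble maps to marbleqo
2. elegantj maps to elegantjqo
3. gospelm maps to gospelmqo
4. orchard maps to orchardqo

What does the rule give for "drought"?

droughtqo

Rule — append "qo".
So "drought" becomes "droughtqo".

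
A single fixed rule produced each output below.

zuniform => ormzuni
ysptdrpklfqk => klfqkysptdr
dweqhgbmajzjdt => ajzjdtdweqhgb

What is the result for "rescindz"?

In each case the input is transformed by: swap the front and back halves of the string, then delete the first character.
Working it through for "rescindz": intermediate "indzresc", final "ndzresc".

ndzresc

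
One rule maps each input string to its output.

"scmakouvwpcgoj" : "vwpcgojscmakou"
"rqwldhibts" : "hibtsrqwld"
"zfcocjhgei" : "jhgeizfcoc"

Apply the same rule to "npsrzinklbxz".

nklbxznpsrzi

In each case the input is transformed by: swap the front and back halves of the string.
Applying that to "npsrzinklbxz" gives "nklbxznpsrzi".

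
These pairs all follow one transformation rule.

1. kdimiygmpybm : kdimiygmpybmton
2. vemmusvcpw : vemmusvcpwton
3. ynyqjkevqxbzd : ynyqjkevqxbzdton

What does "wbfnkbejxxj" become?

wbfnkbejxxjton

What's happening: append "ton".
"wbfnkbejxxj" → "wbfnkbejxxjton".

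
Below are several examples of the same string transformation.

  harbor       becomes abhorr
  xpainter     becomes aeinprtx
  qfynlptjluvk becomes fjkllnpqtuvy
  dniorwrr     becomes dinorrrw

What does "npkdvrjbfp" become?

bdfjknpprv

The pattern: sort the characters into alphabetical order.
Doing the same to "npkdvrjbfp": "bdfjknpprv".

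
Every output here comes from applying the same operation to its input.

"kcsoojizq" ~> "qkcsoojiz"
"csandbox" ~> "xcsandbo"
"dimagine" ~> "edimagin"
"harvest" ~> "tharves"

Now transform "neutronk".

Rule — move the last character to the front.
Doing the same to "neutronk": "kneutron".

kneutron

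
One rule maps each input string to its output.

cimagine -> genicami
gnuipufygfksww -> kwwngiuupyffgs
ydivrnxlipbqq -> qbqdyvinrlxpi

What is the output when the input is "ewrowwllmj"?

Looking at the pairs, the operation is to swap each adjacent pair of characters (1↔2, 3↔4, ...), then move the last 3 characters to the front (rotate right by 3).
"ewrowwllmj" → "ljmweorwwl".

ljmweorwwl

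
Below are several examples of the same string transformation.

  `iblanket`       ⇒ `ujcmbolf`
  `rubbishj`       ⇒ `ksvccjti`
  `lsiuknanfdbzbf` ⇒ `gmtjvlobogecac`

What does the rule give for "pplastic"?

In each case the input is transformed by: shift every letter 1 place forward in the alphabet (wrapping around), then move the last character to the front.
"pplastic" → "qqmbtujd" → "dqqmbtuj".

dqqmbtuj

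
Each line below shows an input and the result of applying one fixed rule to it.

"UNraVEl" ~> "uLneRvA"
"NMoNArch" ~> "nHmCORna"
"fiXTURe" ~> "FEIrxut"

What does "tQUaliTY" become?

TyqtuIAL

The transformation: take characters alternately from the front and the back (1st, last, 2nd, 2nd-last, ...), then flip the case of every letter.
For "tQUaliTY", step one produces "tYQTUial"; step two turns that into "TyqtuIAL".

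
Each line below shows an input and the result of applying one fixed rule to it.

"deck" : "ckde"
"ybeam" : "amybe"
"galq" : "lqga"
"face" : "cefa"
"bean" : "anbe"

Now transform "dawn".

wnda

The pattern: move the last 2 characters to the front (rotate right by 2).
Applying that to "dawn" gives "wnda".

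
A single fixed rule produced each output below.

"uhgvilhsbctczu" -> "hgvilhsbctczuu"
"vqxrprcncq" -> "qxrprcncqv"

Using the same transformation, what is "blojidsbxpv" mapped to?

What's happening: move the first character to the end.
Doing the same to "blojidsbxpv": "lojidsbxpvb".

lojidsbxpvb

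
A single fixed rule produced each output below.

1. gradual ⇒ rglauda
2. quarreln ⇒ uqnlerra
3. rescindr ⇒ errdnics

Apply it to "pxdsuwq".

In each case the input is transformed by: reverse the string, then move the last 2 characters to the front (rotate right by 2).
On "pxdsuwq": the first step gives "qwusdxp", and the second then gives "xpqwusd".
(Check on "rescindr": → "rdnicser" → "errdnics" ✓)

xpqwusd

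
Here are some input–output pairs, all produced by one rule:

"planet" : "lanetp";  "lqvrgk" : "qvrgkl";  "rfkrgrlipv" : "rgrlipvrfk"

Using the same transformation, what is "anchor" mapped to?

nchora

The pattern: swap the front and back halves of the string, then move the last 2 characters to the front (rotate right by 2).
Working it through for "anchor": intermediate "horanc", final "nchora".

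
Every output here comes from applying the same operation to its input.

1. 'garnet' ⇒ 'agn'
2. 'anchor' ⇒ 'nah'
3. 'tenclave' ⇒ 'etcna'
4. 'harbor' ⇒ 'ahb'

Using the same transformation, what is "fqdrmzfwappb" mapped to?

qfrdzmwfp

What's happening: swap each adjacent pair of characters (1↔2, 3↔4, ...), then delete the last 3 characters.
On "fqdrmzfwappb": the first step gives "qfrdzmwfpabp", and the second then gives "qfrdzmwfp".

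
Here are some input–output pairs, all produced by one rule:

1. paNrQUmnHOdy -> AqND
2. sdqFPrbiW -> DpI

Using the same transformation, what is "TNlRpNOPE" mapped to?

nPp

The rule is to keep one character in every 3, starting at position 2 (positions 2nd, 5th, 8th, ...), then flip the case of every letter.
"TNlRpNOPE" → "NpP" → "nPp".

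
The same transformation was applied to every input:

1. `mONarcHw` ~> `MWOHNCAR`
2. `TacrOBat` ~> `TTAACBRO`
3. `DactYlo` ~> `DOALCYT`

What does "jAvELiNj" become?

The transformation: take characters alternately from the front and the back (1st, last, 2nd, 2nd-last, ...), then convert every letter to uppercase.
Starting from "jAvELiNj": after the first operation, "jjANviEL"; after the second, "JJANVIEL".
(Check on "mONarcHw": → "mwOHNcar" → "MWOHNCAR" ✓)

JJANVIEL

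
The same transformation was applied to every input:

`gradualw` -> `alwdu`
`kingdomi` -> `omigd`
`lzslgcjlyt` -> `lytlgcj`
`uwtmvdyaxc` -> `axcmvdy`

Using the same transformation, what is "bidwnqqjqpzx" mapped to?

pzxwnqqjq

The transformation: delete the first 3 characters, then move the last 3 characters to the front (rotate right by 3).
Applying that to "bidwnqqjqpzx" gives "pzxwnqqjq".
(Check on "kingdomi": → "gdomi" → "omigd" ✓)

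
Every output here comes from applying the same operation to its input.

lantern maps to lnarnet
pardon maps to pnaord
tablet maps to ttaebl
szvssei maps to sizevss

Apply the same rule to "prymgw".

pwrgym

Rule — take characters alternately from the front and the back (1st, last, 2nd, 2nd-last, ...).
Applying that to "prymgw" gives "pwrgym".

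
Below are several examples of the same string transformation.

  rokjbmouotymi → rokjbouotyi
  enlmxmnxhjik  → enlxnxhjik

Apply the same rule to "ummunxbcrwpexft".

uunxbcrwpexft

The rule is to remove every "m".
"ummunxbcrwpexft" → "uunxbcrwpexft".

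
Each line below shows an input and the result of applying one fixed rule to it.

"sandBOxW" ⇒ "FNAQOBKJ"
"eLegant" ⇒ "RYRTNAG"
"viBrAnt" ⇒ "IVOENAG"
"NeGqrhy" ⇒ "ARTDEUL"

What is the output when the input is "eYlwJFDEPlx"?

Looking at the pairs, the operation is to shift every letter 13 places forward in the alphabet (wrapping around) — i.e. ROT13, then convert every letter to uppercase.
"eYlwJFDEPlx" → "rLyjWSQRCyk" → "RLYJWSQRCYK".

RLYJWSQRCYK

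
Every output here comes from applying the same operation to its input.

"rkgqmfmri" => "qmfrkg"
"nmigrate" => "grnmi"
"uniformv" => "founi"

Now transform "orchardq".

Each output is the input with this applied: delete the last 3 characters, then move the first 3 characters to the end (rotate left by 3).
Working it through for "orchardq": intermediate "orcha", final "haorc".
(Check on "rkgqmfmri": → "rkgqmf" → "qmfrkg" ✓)

haorc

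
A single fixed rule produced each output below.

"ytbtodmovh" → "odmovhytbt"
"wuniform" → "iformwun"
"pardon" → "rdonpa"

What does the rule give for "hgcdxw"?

The pattern: move the last character to the front, then swap the front and back halves of the string.
Working it through for "hgcdxw": intermediate "whgcdx", final "cdxwhg".

cdxwhg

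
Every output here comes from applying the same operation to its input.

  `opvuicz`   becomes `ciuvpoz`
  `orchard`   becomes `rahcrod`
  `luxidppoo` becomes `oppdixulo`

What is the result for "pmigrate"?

Looking at the pairs, the operation is to move the last character to the front, then reverse the string.
"pmigrate" → "epmigrat" → "targimpe".

targimpe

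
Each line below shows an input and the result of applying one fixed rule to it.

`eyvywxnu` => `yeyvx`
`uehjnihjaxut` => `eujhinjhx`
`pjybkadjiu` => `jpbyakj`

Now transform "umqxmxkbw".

muxqxm

Looking at the pairs, the operation is to swap each adjacent pair of characters (1↔2, 3↔4, ...), then delete the last 3 characters.
For "umqxmxkbw", step one produces "muxqxmbkw"; step two turns that into "muxqxm".
(Check on "eyvywxnu": → "yeyvxwun" → "yeyvx" ✓)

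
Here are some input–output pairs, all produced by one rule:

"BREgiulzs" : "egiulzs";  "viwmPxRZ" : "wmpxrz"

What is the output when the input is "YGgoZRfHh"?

gozrfhh

The transformation: delete the first 2 characters, then convert every letter to lowercase.
Applying both steps to "YGgoZRfHh": "goZRfHh", then "gozrfhh".
(Check on "BREgiulzs": → "Egiulzs" → "egiulzs" ✓)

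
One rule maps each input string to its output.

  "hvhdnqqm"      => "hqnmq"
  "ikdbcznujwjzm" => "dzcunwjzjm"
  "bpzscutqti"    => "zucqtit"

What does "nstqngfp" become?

The rule is to swap each adjacent pair of characters (1↔2, 3↔4, ...), then delete the first 3 characters.
Applying both steps to "nstqngfp": "snqtgnpf", then "tgnpf".

tgnpf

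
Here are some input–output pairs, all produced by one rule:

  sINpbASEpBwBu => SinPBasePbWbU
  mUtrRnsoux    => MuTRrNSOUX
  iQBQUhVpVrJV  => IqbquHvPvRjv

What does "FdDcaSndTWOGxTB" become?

Rule — flip the case of every letter.
On "FdDcaSndTWOGxTB" that produces "fDdCAsNDtwogXtb".

fDdCAsNDtwogXtb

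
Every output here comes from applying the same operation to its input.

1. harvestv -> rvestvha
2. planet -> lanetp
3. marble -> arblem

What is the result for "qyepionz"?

epionzqy

In each case the input is transformed by: move the last 2 characters to the front (rotate right by 2), then swap the front and back halves of the string.
"qyepionz" → "nzqyepio" → "epionzqy".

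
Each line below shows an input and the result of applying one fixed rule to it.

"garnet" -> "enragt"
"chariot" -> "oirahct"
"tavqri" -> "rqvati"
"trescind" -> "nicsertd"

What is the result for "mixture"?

Looking at the pairs, the operation is to move the last character to the front, then reverse the string.
Working it through for "mixture": intermediate "emixtur", final "rutxime".

rutxime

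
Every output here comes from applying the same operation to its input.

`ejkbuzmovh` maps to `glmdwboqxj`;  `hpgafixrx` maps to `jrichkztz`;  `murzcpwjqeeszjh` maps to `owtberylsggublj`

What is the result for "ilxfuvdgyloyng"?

knzhwxfianqapi

In each case the input is transformed by: shift every letter 2 places forward in the alphabet (wrapping around).
For "ilxfuvdgyloyng" the result is "knzhwxfianqapi".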